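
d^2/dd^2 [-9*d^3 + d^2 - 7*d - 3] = 2 - 54*d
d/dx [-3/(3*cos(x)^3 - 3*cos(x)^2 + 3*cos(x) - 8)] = 9*(-3*cos(x)^2 + 2*cos(x) - 1)*sin(x)/(3*cos(x)^3 - 3*cos(x)^2 + 3*cos(x) - 8)^2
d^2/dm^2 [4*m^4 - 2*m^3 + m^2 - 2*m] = 48*m^2 - 12*m + 2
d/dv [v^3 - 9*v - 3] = 3*v^2 - 9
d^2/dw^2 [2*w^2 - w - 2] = 4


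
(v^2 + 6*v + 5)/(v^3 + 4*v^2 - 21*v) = (v^2 + 6*v + 5)/(v*(v^2 + 4*v - 21))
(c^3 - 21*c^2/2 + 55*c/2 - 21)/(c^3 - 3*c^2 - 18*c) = (-2*c^3 + 21*c^2 - 55*c + 42)/(2*c*(-c^2 + 3*c + 18))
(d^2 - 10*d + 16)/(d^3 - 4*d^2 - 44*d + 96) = 1/(d + 6)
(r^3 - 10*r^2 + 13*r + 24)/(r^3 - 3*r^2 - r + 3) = (r - 8)/(r - 1)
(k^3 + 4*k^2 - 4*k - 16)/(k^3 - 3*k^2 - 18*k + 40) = (k + 2)/(k - 5)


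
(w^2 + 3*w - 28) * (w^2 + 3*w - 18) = w^4 + 6*w^3 - 37*w^2 - 138*w + 504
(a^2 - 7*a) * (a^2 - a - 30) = a^4 - 8*a^3 - 23*a^2 + 210*a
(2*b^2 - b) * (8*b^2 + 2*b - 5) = 16*b^4 - 4*b^3 - 12*b^2 + 5*b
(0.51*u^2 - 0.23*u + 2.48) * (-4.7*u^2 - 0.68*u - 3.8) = -2.397*u^4 + 0.7342*u^3 - 13.4376*u^2 - 0.8124*u - 9.424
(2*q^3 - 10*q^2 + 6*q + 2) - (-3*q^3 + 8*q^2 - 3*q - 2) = 5*q^3 - 18*q^2 + 9*q + 4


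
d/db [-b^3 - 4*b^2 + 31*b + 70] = -3*b^2 - 8*b + 31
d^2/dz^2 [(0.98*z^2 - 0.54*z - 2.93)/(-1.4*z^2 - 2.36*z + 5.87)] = (1.77635683940025e-15*z^4 + 8.59264000000001*z^3 - 13.86504*z^2 + 84.71064*z + 28.221268)/(2.744*z^6 + 13.8768*z^5 - 11.12328*z^4 - 103.222624*z^3 + 46.638324*z^2 + 243.954852*z - 202.262003)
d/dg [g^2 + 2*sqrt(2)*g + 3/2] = 2*g + 2*sqrt(2)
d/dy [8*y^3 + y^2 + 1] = 2*y*(12*y + 1)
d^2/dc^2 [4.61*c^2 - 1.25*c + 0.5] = 9.22000000000000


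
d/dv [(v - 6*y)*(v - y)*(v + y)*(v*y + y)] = y*(4*v^3 - 18*v^2*y + 3*v^2 - 2*v*y^2 - 12*v*y + 6*y^3 - y^2)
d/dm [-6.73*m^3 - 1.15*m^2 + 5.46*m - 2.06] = -20.19*m^2 - 2.3*m + 5.46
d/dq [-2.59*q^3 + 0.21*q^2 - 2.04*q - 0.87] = -7.77*q^2 + 0.42*q - 2.04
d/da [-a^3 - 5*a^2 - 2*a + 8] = -3*a^2 - 10*a - 2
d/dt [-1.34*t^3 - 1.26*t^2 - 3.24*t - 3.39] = -4.02*t^2 - 2.52*t - 3.24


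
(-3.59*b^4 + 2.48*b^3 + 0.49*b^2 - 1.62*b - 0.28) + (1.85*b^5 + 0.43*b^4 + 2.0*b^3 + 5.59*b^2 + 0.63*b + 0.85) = 1.85*b^5 - 3.16*b^4 + 4.48*b^3 + 6.08*b^2 - 0.99*b + 0.57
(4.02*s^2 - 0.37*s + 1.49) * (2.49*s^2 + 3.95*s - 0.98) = 10.0098*s^4 + 14.9577*s^3 - 1.691*s^2 + 6.2481*s - 1.4602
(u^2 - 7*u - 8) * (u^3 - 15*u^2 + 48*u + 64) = u^5 - 22*u^4 + 145*u^3 - 152*u^2 - 832*u - 512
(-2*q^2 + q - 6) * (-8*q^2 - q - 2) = 16*q^4 - 6*q^3 + 51*q^2 + 4*q + 12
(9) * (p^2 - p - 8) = 9*p^2 - 9*p - 72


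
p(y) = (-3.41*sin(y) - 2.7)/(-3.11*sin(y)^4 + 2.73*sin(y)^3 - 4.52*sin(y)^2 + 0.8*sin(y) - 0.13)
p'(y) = (-3.41*sin(y) - 2.7)*(12.44*sin(y)^3*cos(y) - 8.19*sin(y)^2*cos(y) + 9.04*sin(y)*cos(y) - 0.8*cos(y))/(-3.11*sin(y)^4 + 2.73*sin(y)^3 - 4.52*sin(y)^2 + 0.8*sin(y) - 0.13)^2 - 3.41*cos(y)/(-3.11*sin(y)^4 + 2.73*sin(y)^3 - 4.52*sin(y)^2 + 0.8*sin(y) - 0.13)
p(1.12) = 1.85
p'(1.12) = -2.04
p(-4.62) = 1.46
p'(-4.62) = 0.32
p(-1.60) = -0.06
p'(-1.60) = -0.00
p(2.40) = 3.43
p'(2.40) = 7.65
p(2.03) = 1.87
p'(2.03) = 2.10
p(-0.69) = 0.14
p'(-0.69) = 1.11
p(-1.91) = -0.05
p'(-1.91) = -0.07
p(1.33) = 1.55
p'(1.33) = -0.90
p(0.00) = 20.77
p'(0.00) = 154.04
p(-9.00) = 0.86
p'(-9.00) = -5.58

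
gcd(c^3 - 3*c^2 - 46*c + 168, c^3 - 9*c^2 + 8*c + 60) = c - 6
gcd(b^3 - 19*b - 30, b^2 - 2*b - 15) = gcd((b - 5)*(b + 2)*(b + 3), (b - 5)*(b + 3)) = b^2 - 2*b - 15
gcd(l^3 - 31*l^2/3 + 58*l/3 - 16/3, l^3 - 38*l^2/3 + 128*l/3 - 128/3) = l^2 - 10*l + 16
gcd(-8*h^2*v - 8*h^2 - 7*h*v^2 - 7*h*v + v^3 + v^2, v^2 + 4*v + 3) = v + 1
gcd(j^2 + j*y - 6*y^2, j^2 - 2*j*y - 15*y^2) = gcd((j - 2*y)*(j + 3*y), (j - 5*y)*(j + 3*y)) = j + 3*y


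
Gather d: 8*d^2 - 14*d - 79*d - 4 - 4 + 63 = 8*d^2 - 93*d + 55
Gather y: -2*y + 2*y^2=2*y^2 - 2*y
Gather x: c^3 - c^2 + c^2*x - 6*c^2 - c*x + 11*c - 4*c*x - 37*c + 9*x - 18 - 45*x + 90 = c^3 - 7*c^2 - 26*c + x*(c^2 - 5*c - 36) + 72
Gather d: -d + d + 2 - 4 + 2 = 0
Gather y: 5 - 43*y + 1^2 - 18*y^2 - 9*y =-18*y^2 - 52*y + 6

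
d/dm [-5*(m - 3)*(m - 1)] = 20 - 10*m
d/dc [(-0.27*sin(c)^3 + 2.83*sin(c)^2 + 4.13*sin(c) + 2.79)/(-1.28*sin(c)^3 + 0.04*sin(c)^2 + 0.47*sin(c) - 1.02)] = (2.22044604925031e-16*sin(c)^5 + 3.6116*sin(c)^4 + 10.319*sin(c)^3 + 12.7047*sin(c)^2 - 5.9964*sin(c) - 5.5239)*cos(c)/(1.6384*sin(c)^6 - 0.1024*sin(c)^5 - 1.2016*sin(c)^4 + 2.6488*sin(c)^3 + 0.1393*sin(c)^2 - 0.9588*sin(c) + 1.0404)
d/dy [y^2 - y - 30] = 2*y - 1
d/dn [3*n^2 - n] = 6*n - 1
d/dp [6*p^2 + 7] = 12*p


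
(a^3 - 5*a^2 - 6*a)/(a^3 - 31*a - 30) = a/(a + 5)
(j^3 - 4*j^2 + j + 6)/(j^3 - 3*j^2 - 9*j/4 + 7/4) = 4*(j^2 - 5*j + 6)/(4*j^2 - 16*j + 7)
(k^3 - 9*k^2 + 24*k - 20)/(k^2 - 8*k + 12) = (k^2 - 7*k + 10)/(k - 6)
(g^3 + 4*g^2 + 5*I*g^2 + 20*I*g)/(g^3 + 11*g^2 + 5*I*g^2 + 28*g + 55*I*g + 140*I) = g/(g + 7)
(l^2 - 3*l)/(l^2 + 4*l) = (l - 3)/(l + 4)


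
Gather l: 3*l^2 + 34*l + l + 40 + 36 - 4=3*l^2 + 35*l + 72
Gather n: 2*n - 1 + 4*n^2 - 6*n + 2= 4*n^2 - 4*n + 1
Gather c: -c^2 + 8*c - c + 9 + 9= -c^2 + 7*c + 18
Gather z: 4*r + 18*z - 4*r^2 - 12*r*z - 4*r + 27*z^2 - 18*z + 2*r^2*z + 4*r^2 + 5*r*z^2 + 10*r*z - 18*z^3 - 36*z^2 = -18*z^3 + z^2*(5*r - 9) + z*(2*r^2 - 2*r)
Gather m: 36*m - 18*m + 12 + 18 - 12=18*m + 18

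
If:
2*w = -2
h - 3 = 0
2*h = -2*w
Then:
No Solution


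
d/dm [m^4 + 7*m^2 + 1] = 4*m^3 + 14*m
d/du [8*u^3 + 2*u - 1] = 24*u^2 + 2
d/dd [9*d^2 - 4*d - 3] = 18*d - 4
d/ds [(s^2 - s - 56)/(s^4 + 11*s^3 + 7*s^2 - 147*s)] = 2*(-s^3 + 10*s^2 + 32*s - 84)/(s^2*(s^4 + 8*s^3 - 26*s^2 - 168*s + 441))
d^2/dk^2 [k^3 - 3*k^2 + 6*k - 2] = 6*k - 6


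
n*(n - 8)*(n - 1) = n^3 - 9*n^2 + 8*n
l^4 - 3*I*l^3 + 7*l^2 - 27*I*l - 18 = (l - 3*I)*(l - 2*I)*(l - I)*(l + 3*I)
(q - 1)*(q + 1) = q^2 - 1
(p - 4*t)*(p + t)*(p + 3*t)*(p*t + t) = p^4*t + p^3*t - 13*p^2*t^3 - 12*p*t^4 - 13*p*t^3 - 12*t^4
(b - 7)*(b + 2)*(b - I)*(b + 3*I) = b^4 - 5*b^3 + 2*I*b^3 - 11*b^2 - 10*I*b^2 - 15*b - 28*I*b - 42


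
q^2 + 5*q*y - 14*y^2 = (q - 2*y)*(q + 7*y)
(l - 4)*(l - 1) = l^2 - 5*l + 4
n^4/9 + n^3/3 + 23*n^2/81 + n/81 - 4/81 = (n/3 + 1/3)^2*(n - 1/3)*(n + 4/3)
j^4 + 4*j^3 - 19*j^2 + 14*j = j*(j - 2)*(j - 1)*(j + 7)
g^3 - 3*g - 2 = (g - 2)*(g + 1)^2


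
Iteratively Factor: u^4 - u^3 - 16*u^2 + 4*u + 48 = (u - 2)*(u^3 + u^2 - 14*u - 24) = (u - 2)*(u + 3)*(u^2 - 2*u - 8) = (u - 2)*(u + 2)*(u + 3)*(u - 4)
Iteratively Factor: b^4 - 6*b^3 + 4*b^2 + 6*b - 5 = (b - 5)*(b^3 - b^2 - b + 1) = (b - 5)*(b + 1)*(b^2 - 2*b + 1) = (b - 5)*(b - 1)*(b + 1)*(b - 1)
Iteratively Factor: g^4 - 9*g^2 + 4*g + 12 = (g - 2)*(g^3 + 2*g^2 - 5*g - 6) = (g - 2)*(g + 1)*(g^2 + g - 6) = (g - 2)^2*(g + 1)*(g + 3)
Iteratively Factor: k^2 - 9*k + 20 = (k - 5)*(k - 4)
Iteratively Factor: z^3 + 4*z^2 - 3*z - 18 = (z - 2)*(z^2 + 6*z + 9) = (z - 2)*(z + 3)*(z + 3)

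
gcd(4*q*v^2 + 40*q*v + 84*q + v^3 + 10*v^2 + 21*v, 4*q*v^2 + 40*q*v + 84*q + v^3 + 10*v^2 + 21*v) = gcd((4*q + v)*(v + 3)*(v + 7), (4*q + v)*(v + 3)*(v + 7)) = 4*q*v^2 + 40*q*v + 84*q + v^3 + 10*v^2 + 21*v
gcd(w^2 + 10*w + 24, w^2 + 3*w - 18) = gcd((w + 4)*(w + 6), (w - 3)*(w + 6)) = w + 6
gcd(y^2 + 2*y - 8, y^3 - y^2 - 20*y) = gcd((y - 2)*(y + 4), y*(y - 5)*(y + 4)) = y + 4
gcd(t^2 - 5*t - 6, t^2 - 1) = t + 1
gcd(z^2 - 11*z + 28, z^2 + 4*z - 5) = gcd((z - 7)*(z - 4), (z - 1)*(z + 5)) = 1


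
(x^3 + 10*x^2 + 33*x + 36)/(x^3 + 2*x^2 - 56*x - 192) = (x^2 + 6*x + 9)/(x^2 - 2*x - 48)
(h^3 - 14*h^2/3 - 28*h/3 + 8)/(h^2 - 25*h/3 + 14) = (3*h^2 + 4*h - 4)/(3*h - 7)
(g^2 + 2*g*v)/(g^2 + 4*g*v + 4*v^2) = g/(g + 2*v)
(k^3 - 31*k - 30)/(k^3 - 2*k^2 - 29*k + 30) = (k + 1)/(k - 1)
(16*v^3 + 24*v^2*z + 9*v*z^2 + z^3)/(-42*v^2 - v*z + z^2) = (16*v^3 + 24*v^2*z + 9*v*z^2 + z^3)/(-42*v^2 - v*z + z^2)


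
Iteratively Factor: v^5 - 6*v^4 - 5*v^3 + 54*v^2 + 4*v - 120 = (v + 2)*(v^4 - 8*v^3 + 11*v^2 + 32*v - 60) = (v - 3)*(v + 2)*(v^3 - 5*v^2 - 4*v + 20) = (v - 3)*(v - 2)*(v + 2)*(v^2 - 3*v - 10) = (v - 3)*(v - 2)*(v + 2)^2*(v - 5)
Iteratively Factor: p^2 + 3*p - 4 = (p - 1)*(p + 4)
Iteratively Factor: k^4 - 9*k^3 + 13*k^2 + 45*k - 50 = (k - 5)*(k^3 - 4*k^2 - 7*k + 10) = (k - 5)*(k - 1)*(k^2 - 3*k - 10) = (k - 5)*(k - 1)*(k + 2)*(k - 5)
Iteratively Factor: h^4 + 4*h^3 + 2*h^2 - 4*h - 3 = (h - 1)*(h^3 + 5*h^2 + 7*h + 3) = (h - 1)*(h + 1)*(h^2 + 4*h + 3) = (h - 1)*(h + 1)*(h + 3)*(h + 1)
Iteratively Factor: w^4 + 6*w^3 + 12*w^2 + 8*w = (w + 2)*(w^3 + 4*w^2 + 4*w) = (w + 2)^2*(w^2 + 2*w) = w*(w + 2)^2*(w + 2)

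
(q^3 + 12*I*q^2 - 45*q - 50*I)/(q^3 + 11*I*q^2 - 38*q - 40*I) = (q + 5*I)/(q + 4*I)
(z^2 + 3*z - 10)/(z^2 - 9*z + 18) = (z^2 + 3*z - 10)/(z^2 - 9*z + 18)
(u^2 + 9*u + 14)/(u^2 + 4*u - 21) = (u + 2)/(u - 3)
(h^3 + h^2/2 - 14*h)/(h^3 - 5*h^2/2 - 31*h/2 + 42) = h/(h - 3)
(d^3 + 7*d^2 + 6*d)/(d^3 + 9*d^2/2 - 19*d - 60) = 2*d*(d + 1)/(2*d^2 - 3*d - 20)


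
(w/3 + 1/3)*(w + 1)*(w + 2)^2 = w^4/3 + 2*w^3 + 13*w^2/3 + 4*w + 4/3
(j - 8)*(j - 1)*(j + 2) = j^3 - 7*j^2 - 10*j + 16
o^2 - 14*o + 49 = (o - 7)^2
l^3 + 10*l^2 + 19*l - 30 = (l - 1)*(l + 5)*(l + 6)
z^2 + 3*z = z*(z + 3)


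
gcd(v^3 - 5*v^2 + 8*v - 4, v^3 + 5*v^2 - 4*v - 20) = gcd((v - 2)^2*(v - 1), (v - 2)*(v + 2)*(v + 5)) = v - 2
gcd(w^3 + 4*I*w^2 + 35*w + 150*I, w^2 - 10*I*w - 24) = w - 6*I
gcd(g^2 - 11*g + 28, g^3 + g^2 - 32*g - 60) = 1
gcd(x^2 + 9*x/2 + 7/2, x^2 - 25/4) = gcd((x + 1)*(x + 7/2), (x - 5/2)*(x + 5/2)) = 1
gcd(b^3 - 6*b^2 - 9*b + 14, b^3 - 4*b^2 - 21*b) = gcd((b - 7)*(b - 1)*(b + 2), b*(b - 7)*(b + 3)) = b - 7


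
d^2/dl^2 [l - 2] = 0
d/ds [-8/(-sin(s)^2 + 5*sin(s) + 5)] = 8*(5 - 2*sin(s))*cos(s)/(5*sin(s) + cos(s)^2 + 4)^2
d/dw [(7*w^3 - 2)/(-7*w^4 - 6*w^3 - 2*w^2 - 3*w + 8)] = (49*w^6 - 14*w^4 - 98*w^3 + 132*w^2 - 8*w - 6)/(49*w^8 + 84*w^7 + 64*w^6 + 66*w^5 - 72*w^4 - 84*w^3 - 23*w^2 - 48*w + 64)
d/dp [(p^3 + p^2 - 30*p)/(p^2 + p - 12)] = (p^4 + 2*p^3 - 5*p^2 - 24*p + 360)/(p^4 + 2*p^3 - 23*p^2 - 24*p + 144)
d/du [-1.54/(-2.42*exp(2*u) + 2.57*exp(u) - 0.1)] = (3.9578 - 7.4536*exp(u))*exp(u)/(2.42*exp(2*u) - 2.57*exp(u) + 0.1)^2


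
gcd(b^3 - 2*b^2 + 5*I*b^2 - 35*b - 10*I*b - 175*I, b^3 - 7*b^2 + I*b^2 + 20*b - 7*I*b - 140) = b^2 + b*(-7 + 5*I) - 35*I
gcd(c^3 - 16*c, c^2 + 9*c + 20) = c + 4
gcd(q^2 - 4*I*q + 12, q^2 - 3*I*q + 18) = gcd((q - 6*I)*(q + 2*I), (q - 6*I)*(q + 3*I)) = q - 6*I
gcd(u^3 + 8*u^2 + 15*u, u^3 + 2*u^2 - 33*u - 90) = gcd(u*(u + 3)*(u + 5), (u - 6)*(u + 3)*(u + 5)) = u^2 + 8*u + 15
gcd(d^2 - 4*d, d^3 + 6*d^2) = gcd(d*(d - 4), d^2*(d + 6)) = d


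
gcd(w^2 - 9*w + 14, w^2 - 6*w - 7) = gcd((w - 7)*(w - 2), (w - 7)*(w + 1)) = w - 7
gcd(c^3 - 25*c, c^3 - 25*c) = c^3 - 25*c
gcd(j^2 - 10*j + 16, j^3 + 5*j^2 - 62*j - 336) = j - 8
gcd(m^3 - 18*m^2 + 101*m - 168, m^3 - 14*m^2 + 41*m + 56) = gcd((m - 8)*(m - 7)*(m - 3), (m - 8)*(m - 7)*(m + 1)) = m^2 - 15*m + 56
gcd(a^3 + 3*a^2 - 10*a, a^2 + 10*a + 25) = a + 5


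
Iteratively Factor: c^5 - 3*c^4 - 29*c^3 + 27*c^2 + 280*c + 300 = (c + 2)*(c^4 - 5*c^3 - 19*c^2 + 65*c + 150) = (c - 5)*(c + 2)*(c^3 - 19*c - 30) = (c - 5)*(c + 2)*(c + 3)*(c^2 - 3*c - 10) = (c - 5)^2*(c + 2)*(c + 3)*(c + 2)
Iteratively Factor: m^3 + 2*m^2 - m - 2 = (m - 1)*(m^2 + 3*m + 2) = (m - 1)*(m + 1)*(m + 2)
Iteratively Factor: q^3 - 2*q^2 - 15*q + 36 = (q - 3)*(q^2 + q - 12) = (q - 3)*(q + 4)*(q - 3)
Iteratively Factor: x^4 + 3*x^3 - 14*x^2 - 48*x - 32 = (x - 4)*(x^3 + 7*x^2 + 14*x + 8) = (x - 4)*(x + 4)*(x^2 + 3*x + 2) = (x - 4)*(x + 1)*(x + 4)*(x + 2)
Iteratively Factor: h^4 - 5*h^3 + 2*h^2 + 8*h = (h - 2)*(h^3 - 3*h^2 - 4*h) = (h - 2)*(h + 1)*(h^2 - 4*h) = h*(h - 2)*(h + 1)*(h - 4)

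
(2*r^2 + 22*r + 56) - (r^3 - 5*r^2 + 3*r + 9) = -r^3 + 7*r^2 + 19*r + 47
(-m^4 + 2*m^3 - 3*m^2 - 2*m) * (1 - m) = m^5 - 3*m^4 + 5*m^3 - m^2 - 2*m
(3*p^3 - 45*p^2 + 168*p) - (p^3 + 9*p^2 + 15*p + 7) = 2*p^3 - 54*p^2 + 153*p - 7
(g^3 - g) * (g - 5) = g^4 - 5*g^3 - g^2 + 5*g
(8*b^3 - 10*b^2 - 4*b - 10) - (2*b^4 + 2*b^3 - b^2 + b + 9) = -2*b^4 + 6*b^3 - 9*b^2 - 5*b - 19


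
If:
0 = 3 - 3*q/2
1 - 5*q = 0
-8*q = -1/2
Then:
No Solution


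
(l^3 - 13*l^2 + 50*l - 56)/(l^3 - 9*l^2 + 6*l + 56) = (l - 2)/(l + 2)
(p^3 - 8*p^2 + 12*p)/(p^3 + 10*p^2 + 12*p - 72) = p*(p - 6)/(p^2 + 12*p + 36)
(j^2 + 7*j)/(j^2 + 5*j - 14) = j/(j - 2)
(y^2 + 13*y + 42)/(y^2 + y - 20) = (y^2 + 13*y + 42)/(y^2 + y - 20)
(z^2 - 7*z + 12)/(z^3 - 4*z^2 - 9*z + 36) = 1/(z + 3)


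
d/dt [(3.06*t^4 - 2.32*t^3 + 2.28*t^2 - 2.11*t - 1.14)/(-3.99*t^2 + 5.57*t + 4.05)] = (-24.4188*t^5 + 60.3894*t^4 + 23.7272*t^3 - 23.9073*t^2 + 9.3708*t - 2.1957)/(15.9201*t^4 - 44.4486*t^3 - 1.2941*t^2 + 45.117*t + 16.4025)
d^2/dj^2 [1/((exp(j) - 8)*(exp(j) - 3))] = (4*exp(3*j) - 33*exp(2*j) + 25*exp(j) + 264)*exp(j)/(exp(6*j) - 33*exp(5*j) + 435*exp(4*j) - 2915*exp(3*j) + 10440*exp(2*j) - 19008*exp(j) + 13824)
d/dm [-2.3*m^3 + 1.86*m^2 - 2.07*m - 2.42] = -6.9*m^2 + 3.72*m - 2.07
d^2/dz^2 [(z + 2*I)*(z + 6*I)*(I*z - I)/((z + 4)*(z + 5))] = (z^3*(160 + 116*I) + z^2*(960 + 1272*I) + z*(-960 + 4488*I) - 9280 + 4984*I)/(z^6 + 27*z^5 + 303*z^4 + 1809*z^3 + 6060*z^2 + 10800*z + 8000)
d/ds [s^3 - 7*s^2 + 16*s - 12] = 3*s^2 - 14*s + 16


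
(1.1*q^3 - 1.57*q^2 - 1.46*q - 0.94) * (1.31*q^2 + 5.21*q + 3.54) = 1.441*q^5 + 3.6743*q^4 - 6.1983*q^3 - 14.3958*q^2 - 10.0658*q - 3.3276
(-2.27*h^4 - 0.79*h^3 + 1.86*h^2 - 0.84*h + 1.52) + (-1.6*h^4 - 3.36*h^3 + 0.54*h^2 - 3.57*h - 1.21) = -3.87*h^4 - 4.15*h^3 + 2.4*h^2 - 4.41*h + 0.31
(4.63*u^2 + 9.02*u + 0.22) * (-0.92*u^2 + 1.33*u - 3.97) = -4.2596*u^4 - 2.1405*u^3 - 6.5869*u^2 - 35.5168*u - 0.8734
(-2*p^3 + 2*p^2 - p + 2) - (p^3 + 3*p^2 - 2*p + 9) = -3*p^3 - p^2 + p - 7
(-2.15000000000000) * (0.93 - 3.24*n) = 6.966*n - 1.9995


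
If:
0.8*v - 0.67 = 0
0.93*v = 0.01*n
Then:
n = 77.89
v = 0.84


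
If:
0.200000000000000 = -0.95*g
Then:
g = -0.21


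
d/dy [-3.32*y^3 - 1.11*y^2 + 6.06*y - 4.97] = -9.96*y^2 - 2.22*y + 6.06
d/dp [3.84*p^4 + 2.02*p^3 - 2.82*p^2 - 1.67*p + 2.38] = 15.36*p^3 + 6.06*p^2 - 5.64*p - 1.67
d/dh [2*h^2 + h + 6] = 4*h + 1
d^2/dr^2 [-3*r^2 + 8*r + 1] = -6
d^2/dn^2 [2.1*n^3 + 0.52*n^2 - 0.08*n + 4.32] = 12.6*n + 1.04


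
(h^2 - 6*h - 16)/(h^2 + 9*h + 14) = (h - 8)/(h + 7)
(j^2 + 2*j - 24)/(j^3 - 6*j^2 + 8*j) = (j + 6)/(j*(j - 2))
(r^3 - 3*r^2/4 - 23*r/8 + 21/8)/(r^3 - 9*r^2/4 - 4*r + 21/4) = (r - 3/2)/(r - 3)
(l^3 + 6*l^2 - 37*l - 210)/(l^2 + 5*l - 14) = (l^2 - l - 30)/(l - 2)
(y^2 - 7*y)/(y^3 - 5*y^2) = (y - 7)/(y*(y - 5))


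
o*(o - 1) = o^2 - o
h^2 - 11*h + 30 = (h - 6)*(h - 5)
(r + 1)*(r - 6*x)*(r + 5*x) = r^3 - r^2*x + r^2 - 30*r*x^2 - r*x - 30*x^2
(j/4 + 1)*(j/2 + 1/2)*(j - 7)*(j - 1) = j^4/8 - 3*j^3/8 - 29*j^2/8 + 3*j/8 + 7/2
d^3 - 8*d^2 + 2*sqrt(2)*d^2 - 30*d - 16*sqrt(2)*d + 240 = (d - 8)*(d - 3*sqrt(2))*(d + 5*sqrt(2))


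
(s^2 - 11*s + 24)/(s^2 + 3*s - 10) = (s^2 - 11*s + 24)/(s^2 + 3*s - 10)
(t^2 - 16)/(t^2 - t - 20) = (t - 4)/(t - 5)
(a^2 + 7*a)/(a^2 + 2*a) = (a + 7)/(a + 2)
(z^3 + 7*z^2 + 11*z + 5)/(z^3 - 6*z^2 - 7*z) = (z^2 + 6*z + 5)/(z*(z - 7))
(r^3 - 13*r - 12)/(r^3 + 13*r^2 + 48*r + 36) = (r^2 - r - 12)/(r^2 + 12*r + 36)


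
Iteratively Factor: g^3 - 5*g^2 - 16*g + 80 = (g - 5)*(g^2 - 16) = (g - 5)*(g + 4)*(g - 4)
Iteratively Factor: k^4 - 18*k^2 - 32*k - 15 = (k + 1)*(k^3 - k^2 - 17*k - 15) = (k + 1)*(k + 3)*(k^2 - 4*k - 5) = (k - 5)*(k + 1)*(k + 3)*(k + 1)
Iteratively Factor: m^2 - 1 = (m - 1)*(m + 1)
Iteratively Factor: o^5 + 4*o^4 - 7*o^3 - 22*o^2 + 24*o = (o + 3)*(o^4 + o^3 - 10*o^2 + 8*o) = o*(o + 3)*(o^3 + o^2 - 10*o + 8) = o*(o - 2)*(o + 3)*(o^2 + 3*o - 4) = o*(o - 2)*(o - 1)*(o + 3)*(o + 4)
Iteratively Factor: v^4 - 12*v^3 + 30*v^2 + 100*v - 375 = (v - 5)*(v^3 - 7*v^2 - 5*v + 75) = (v - 5)^2*(v^2 - 2*v - 15) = (v - 5)^2*(v + 3)*(v - 5)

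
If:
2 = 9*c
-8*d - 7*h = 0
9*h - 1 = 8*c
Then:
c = 2/9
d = -175/648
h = 25/81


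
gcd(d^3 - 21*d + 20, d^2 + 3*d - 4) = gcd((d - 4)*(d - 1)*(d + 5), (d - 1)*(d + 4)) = d - 1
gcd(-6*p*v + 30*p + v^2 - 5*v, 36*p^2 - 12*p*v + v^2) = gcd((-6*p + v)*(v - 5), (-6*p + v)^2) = 6*p - v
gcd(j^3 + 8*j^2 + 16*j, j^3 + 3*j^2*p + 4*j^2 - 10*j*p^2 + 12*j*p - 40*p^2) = j + 4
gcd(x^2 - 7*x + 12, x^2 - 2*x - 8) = x - 4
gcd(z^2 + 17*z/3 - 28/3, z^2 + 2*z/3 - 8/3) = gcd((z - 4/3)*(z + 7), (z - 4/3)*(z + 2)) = z - 4/3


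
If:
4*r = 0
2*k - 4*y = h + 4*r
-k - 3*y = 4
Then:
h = -10*y - 8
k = -3*y - 4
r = 0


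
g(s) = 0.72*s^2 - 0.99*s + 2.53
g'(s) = 1.44*s - 0.99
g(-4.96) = 25.15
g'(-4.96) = -8.13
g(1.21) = 2.39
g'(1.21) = 0.75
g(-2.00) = 7.39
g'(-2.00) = -3.87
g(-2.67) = 10.31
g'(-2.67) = -4.83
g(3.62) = 8.38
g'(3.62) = 4.22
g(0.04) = 2.49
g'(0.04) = -0.93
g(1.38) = 2.53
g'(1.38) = 1.00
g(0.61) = 2.19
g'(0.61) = -0.11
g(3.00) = 6.04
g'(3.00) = 3.33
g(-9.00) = 69.76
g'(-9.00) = -13.95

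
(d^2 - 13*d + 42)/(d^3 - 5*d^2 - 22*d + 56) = (d - 6)/(d^2 + 2*d - 8)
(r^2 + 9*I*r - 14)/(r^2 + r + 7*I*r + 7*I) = (r + 2*I)/(r + 1)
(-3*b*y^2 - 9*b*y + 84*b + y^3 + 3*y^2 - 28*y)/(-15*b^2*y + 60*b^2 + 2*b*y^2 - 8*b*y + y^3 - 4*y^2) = (y + 7)/(5*b + y)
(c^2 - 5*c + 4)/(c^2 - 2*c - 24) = (-c^2 + 5*c - 4)/(-c^2 + 2*c + 24)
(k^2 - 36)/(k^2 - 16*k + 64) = (k^2 - 36)/(k^2 - 16*k + 64)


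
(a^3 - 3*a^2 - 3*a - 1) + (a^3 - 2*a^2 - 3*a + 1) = 2*a^3 - 5*a^2 - 6*a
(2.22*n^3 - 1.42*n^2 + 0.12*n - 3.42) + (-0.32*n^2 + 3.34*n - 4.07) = 2.22*n^3 - 1.74*n^2 + 3.46*n - 7.49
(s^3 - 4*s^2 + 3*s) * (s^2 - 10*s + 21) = s^5 - 14*s^4 + 64*s^3 - 114*s^2 + 63*s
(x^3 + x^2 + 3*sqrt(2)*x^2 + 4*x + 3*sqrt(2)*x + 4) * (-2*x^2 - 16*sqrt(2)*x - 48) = -2*x^5 - 22*sqrt(2)*x^4 - 2*x^4 - 152*x^3 - 22*sqrt(2)*x^3 - 208*sqrt(2)*x^2 - 152*x^2 - 208*sqrt(2)*x - 192*x - 192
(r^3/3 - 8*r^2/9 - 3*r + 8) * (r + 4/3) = r^4/3 - 4*r^3/9 - 113*r^2/27 + 4*r + 32/3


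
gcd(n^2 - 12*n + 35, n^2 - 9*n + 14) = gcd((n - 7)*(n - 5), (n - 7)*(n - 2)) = n - 7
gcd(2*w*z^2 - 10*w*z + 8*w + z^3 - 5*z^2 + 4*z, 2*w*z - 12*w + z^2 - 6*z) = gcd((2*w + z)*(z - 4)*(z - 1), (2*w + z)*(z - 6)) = 2*w + z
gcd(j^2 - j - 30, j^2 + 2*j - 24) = 1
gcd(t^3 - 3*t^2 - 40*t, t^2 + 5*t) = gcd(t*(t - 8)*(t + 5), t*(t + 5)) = t^2 + 5*t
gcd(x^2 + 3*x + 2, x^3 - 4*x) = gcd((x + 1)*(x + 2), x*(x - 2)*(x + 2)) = x + 2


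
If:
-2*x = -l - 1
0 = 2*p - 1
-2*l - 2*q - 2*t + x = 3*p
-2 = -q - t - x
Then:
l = -8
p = 1/2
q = 11/2 - t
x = -7/2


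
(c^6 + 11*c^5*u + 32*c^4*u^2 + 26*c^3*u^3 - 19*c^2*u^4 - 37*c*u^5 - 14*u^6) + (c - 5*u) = c^6 + 11*c^5*u + 32*c^4*u^2 + 26*c^3*u^3 - 19*c^2*u^4 - 37*c*u^5 + c - 14*u^6 - 5*u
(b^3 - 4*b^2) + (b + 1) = b^3 - 4*b^2 + b + 1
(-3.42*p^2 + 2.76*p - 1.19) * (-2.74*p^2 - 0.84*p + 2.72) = 9.3708*p^4 - 4.6896*p^3 - 8.3602*p^2 + 8.5068*p - 3.2368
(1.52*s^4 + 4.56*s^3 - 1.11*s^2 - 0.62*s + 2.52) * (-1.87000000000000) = -2.8424*s^4 - 8.5272*s^3 + 2.0757*s^2 + 1.1594*s - 4.7124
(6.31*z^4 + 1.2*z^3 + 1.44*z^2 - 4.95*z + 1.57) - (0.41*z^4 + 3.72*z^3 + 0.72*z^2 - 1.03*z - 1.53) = 5.9*z^4 - 2.52*z^3 + 0.72*z^2 - 3.92*z + 3.1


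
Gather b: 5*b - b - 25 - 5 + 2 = 4*b - 28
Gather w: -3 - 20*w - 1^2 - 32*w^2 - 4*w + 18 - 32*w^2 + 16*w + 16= -64*w^2 - 8*w + 30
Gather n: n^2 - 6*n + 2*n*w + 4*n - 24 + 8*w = n^2 + n*(2*w - 2) + 8*w - 24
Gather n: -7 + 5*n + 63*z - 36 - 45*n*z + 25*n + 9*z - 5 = n*(30 - 45*z) + 72*z - 48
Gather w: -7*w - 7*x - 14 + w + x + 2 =-6*w - 6*x - 12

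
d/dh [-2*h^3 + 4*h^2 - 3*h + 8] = -6*h^2 + 8*h - 3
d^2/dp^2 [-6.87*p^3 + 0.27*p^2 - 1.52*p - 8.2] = 0.54 - 41.22*p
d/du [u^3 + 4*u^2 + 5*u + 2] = 3*u^2 + 8*u + 5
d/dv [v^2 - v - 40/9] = 2*v - 1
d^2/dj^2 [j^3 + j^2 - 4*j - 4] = 6*j + 2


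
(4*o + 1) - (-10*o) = 14*o + 1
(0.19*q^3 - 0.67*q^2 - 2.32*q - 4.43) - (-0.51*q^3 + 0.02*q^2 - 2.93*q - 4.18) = 0.7*q^3 - 0.69*q^2 + 0.61*q - 0.25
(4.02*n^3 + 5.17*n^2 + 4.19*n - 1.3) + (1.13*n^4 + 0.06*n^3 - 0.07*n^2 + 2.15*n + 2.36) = 1.13*n^4 + 4.08*n^3 + 5.1*n^2 + 6.34*n + 1.06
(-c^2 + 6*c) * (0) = 0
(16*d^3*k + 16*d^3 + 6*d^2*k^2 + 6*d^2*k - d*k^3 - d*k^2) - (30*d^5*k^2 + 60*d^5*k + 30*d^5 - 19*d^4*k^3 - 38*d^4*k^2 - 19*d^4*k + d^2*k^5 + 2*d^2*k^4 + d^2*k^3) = -30*d^5*k^2 - 60*d^5*k - 30*d^5 + 19*d^4*k^3 + 38*d^4*k^2 + 19*d^4*k + 16*d^3*k + 16*d^3 - d^2*k^5 - 2*d^2*k^4 - d^2*k^3 + 6*d^2*k^2 + 6*d^2*k - d*k^3 - d*k^2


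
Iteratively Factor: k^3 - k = (k)*(k^2 - 1) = k*(k - 1)*(k + 1)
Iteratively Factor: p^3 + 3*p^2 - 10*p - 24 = (p + 2)*(p^2 + p - 12) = (p - 3)*(p + 2)*(p + 4)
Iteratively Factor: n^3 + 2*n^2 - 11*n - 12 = (n + 4)*(n^2 - 2*n - 3) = (n - 3)*(n + 4)*(n + 1)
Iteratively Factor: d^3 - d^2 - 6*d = (d + 2)*(d^2 - 3*d) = (d - 3)*(d + 2)*(d)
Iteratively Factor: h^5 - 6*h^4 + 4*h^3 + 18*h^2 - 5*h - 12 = (h - 1)*(h^4 - 5*h^3 - h^2 + 17*h + 12) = (h - 1)*(h + 1)*(h^3 - 6*h^2 + 5*h + 12) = (h - 3)*(h - 1)*(h + 1)*(h^2 - 3*h - 4) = (h - 4)*(h - 3)*(h - 1)*(h + 1)*(h + 1)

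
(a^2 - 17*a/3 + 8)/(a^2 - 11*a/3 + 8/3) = (a - 3)/(a - 1)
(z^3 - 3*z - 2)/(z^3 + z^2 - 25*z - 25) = (z^2 - z - 2)/(z^2 - 25)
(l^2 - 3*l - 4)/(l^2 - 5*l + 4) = (l + 1)/(l - 1)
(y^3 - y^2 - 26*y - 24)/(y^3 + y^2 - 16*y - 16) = (y - 6)/(y - 4)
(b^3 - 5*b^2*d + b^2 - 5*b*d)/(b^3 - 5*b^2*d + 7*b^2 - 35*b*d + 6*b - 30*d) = b/(b + 6)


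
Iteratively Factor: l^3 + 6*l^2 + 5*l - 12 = (l + 3)*(l^2 + 3*l - 4) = (l + 3)*(l + 4)*(l - 1)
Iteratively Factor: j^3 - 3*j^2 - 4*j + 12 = (j - 2)*(j^2 - j - 6) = (j - 2)*(j + 2)*(j - 3)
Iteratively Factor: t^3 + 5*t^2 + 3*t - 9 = (t + 3)*(t^2 + 2*t - 3) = (t + 3)^2*(t - 1)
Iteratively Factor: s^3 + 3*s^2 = (s)*(s^2 + 3*s) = s*(s + 3)*(s)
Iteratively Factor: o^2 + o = (o + 1)*(o)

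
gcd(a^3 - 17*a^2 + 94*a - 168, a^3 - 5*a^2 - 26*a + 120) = a^2 - 10*a + 24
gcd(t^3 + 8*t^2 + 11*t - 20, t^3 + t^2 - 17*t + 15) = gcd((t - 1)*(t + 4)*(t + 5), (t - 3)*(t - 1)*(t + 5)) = t^2 + 4*t - 5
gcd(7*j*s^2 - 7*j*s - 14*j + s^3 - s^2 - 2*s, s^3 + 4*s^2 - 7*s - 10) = s^2 - s - 2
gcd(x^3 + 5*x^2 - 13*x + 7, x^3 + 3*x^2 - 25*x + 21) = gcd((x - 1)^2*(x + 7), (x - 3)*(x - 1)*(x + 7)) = x^2 + 6*x - 7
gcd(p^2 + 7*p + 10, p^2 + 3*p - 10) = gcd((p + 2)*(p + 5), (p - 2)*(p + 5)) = p + 5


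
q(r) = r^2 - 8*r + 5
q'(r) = 2*r - 8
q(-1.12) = 15.21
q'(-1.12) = -10.24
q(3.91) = -10.99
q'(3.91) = -0.18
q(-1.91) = 23.93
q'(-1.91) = -11.82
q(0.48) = 1.39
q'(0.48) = -7.04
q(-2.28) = 28.44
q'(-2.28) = -12.56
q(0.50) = 1.25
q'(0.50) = -7.00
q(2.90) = -9.79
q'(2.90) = -2.20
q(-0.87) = 12.72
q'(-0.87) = -9.74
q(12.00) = 53.00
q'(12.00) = 16.00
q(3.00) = -10.00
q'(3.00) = -2.00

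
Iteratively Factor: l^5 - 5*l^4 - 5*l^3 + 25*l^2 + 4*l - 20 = (l - 5)*(l^4 - 5*l^2 + 4) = (l - 5)*(l + 1)*(l^3 - l^2 - 4*l + 4) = (l - 5)*(l - 2)*(l + 1)*(l^2 + l - 2) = (l - 5)*(l - 2)*(l + 1)*(l + 2)*(l - 1)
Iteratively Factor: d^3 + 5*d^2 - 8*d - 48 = (d - 3)*(d^2 + 8*d + 16) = (d - 3)*(d + 4)*(d + 4)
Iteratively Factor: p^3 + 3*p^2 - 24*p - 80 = (p + 4)*(p^2 - p - 20) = (p - 5)*(p + 4)*(p + 4)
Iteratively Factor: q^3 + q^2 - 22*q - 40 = (q - 5)*(q^2 + 6*q + 8) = (q - 5)*(q + 2)*(q + 4)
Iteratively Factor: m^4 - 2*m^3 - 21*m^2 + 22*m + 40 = (m + 4)*(m^3 - 6*m^2 + 3*m + 10) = (m - 2)*(m + 4)*(m^2 - 4*m - 5) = (m - 5)*(m - 2)*(m + 4)*(m + 1)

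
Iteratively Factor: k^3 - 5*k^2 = (k - 5)*(k^2) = k*(k - 5)*(k)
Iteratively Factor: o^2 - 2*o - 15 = (o + 3)*(o - 5)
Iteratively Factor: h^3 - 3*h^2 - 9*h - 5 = (h + 1)*(h^2 - 4*h - 5) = (h + 1)^2*(h - 5)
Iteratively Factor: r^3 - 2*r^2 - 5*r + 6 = (r - 3)*(r^2 + r - 2) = (r - 3)*(r + 2)*(r - 1)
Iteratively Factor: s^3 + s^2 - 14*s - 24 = (s + 3)*(s^2 - 2*s - 8) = (s - 4)*(s + 3)*(s + 2)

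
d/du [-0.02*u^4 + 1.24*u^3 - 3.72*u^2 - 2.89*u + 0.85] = -0.08*u^3 + 3.72*u^2 - 7.44*u - 2.89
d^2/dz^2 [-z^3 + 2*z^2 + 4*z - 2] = 4 - 6*z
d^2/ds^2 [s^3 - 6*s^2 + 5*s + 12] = 6*s - 12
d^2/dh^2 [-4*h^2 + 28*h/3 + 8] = -8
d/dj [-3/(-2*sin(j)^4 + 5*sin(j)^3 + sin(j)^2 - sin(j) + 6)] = 3*(-8*sin(j)^3 + 15*sin(j)^2 + 2*sin(j) - 1)*cos(j)/(-2*sin(j)^4 + 5*sin(j)^3 + sin(j)^2 - sin(j) + 6)^2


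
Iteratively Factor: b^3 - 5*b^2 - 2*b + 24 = (b - 3)*(b^2 - 2*b - 8) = (b - 3)*(b + 2)*(b - 4)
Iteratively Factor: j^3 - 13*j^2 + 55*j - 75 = (j - 3)*(j^2 - 10*j + 25) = (j - 5)*(j - 3)*(j - 5)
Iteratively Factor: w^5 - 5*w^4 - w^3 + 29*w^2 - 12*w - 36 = (w - 3)*(w^4 - 2*w^3 - 7*w^2 + 8*w + 12) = (w - 3)*(w + 2)*(w^3 - 4*w^2 + w + 6) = (w - 3)^2*(w + 2)*(w^2 - w - 2) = (w - 3)^2*(w - 2)*(w + 2)*(w + 1)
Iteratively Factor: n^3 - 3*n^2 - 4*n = (n)*(n^2 - 3*n - 4) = n*(n + 1)*(n - 4)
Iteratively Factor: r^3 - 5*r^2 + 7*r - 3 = (r - 1)*(r^2 - 4*r + 3) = (r - 3)*(r - 1)*(r - 1)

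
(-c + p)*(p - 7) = -c*p + 7*c + p^2 - 7*p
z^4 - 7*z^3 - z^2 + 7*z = z*(z - 7)*(z - 1)*(z + 1)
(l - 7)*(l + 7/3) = l^2 - 14*l/3 - 49/3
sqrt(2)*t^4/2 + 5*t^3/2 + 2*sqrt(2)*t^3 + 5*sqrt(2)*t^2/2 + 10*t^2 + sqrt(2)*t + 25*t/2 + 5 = (t + 1)^2*(t + 5*sqrt(2)/2)*(sqrt(2)*t/2 + sqrt(2))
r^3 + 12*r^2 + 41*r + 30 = (r + 1)*(r + 5)*(r + 6)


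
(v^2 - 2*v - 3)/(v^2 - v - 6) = (v + 1)/(v + 2)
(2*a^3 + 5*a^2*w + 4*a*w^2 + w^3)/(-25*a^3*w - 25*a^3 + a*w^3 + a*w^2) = (2*a^3 + 5*a^2*w + 4*a*w^2 + w^3)/(a*(-25*a^2*w - 25*a^2 + w^3 + w^2))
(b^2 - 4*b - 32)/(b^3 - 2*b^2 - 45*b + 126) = (b^2 - 4*b - 32)/(b^3 - 2*b^2 - 45*b + 126)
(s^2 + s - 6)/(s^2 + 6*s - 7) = (s^2 + s - 6)/(s^2 + 6*s - 7)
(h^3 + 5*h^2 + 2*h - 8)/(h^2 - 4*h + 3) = (h^2 + 6*h + 8)/(h - 3)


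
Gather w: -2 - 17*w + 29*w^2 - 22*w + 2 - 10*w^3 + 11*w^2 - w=-10*w^3 + 40*w^2 - 40*w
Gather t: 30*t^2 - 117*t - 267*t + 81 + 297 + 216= 30*t^2 - 384*t + 594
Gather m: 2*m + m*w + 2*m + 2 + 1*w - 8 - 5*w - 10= m*(w + 4) - 4*w - 16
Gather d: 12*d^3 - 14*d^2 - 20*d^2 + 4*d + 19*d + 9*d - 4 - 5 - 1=12*d^3 - 34*d^2 + 32*d - 10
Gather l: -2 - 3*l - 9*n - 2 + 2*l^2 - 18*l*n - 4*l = 2*l^2 + l*(-18*n - 7) - 9*n - 4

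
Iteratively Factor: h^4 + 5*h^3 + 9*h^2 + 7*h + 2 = (h + 2)*(h^3 + 3*h^2 + 3*h + 1) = (h + 1)*(h + 2)*(h^2 + 2*h + 1) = (h + 1)^2*(h + 2)*(h + 1)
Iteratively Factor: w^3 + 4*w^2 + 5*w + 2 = (w + 2)*(w^2 + 2*w + 1) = (w + 1)*(w + 2)*(w + 1)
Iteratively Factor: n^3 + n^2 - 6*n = (n)*(n^2 + n - 6) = n*(n - 2)*(n + 3)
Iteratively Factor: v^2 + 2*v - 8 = (v + 4)*(v - 2)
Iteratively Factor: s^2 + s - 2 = (s - 1)*(s + 2)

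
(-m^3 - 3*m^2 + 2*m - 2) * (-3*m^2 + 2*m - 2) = 3*m^5 + 7*m^4 - 10*m^3 + 16*m^2 - 8*m + 4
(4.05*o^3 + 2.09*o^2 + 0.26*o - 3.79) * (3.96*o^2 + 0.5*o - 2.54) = 16.038*o^5 + 10.3014*o^4 - 8.2124*o^3 - 20.187*o^2 - 2.5554*o + 9.6266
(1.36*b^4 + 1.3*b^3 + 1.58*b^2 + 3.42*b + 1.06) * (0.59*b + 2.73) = 0.8024*b^5 + 4.4798*b^4 + 4.4812*b^3 + 6.3312*b^2 + 9.962*b + 2.8938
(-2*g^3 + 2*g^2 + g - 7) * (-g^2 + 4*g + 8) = 2*g^5 - 10*g^4 - 9*g^3 + 27*g^2 - 20*g - 56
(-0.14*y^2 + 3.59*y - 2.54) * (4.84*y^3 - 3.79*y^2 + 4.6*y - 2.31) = -0.6776*y^5 + 17.9062*y^4 - 26.5437*y^3 + 26.464*y^2 - 19.9769*y + 5.8674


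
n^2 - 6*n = n*(n - 6)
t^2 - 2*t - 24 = (t - 6)*(t + 4)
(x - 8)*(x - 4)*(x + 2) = x^3 - 10*x^2 + 8*x + 64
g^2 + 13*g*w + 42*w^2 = (g + 6*w)*(g + 7*w)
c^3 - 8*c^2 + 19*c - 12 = (c - 4)*(c - 3)*(c - 1)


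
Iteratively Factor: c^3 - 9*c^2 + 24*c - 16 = (c - 4)*(c^2 - 5*c + 4) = (c - 4)*(c - 1)*(c - 4)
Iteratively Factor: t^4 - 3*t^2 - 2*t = (t + 1)*(t^3 - t^2 - 2*t) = (t + 1)^2*(t^2 - 2*t) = t*(t + 1)^2*(t - 2)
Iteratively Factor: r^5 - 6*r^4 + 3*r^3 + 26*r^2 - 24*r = (r - 4)*(r^4 - 2*r^3 - 5*r^2 + 6*r) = (r - 4)*(r + 2)*(r^3 - 4*r^2 + 3*r) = (r - 4)*(r - 3)*(r + 2)*(r^2 - r) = r*(r - 4)*(r - 3)*(r + 2)*(r - 1)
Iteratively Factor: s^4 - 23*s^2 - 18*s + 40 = (s + 4)*(s^3 - 4*s^2 - 7*s + 10) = (s + 2)*(s + 4)*(s^2 - 6*s + 5) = (s - 5)*(s + 2)*(s + 4)*(s - 1)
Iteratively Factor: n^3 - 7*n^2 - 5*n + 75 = (n - 5)*(n^2 - 2*n - 15) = (n - 5)*(n + 3)*(n - 5)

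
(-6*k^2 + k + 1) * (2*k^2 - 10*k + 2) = -12*k^4 + 62*k^3 - 20*k^2 - 8*k + 2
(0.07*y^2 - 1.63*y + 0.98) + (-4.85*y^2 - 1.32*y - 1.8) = -4.78*y^2 - 2.95*y - 0.82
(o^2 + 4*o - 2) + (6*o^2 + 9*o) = 7*o^2 + 13*o - 2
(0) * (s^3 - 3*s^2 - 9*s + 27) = 0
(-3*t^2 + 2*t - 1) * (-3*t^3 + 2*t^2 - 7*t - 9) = 9*t^5 - 12*t^4 + 28*t^3 + 11*t^2 - 11*t + 9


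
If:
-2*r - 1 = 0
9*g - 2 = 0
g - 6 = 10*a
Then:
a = -26/45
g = 2/9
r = -1/2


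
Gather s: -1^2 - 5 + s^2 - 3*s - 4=s^2 - 3*s - 10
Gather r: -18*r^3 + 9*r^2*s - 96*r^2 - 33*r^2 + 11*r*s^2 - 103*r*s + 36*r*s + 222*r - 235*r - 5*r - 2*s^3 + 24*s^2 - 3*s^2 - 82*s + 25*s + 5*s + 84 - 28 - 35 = -18*r^3 + r^2*(9*s - 129) + r*(11*s^2 - 67*s - 18) - 2*s^3 + 21*s^2 - 52*s + 21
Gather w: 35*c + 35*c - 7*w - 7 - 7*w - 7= 70*c - 14*w - 14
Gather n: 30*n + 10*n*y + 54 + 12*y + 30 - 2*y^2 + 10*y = n*(10*y + 30) - 2*y^2 + 22*y + 84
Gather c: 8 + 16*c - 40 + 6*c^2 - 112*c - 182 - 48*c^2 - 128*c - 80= -42*c^2 - 224*c - 294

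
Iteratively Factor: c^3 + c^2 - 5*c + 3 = (c + 3)*(c^2 - 2*c + 1) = (c - 1)*(c + 3)*(c - 1)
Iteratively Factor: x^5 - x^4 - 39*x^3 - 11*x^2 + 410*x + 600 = (x + 3)*(x^4 - 4*x^3 - 27*x^2 + 70*x + 200) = (x + 3)*(x + 4)*(x^3 - 8*x^2 + 5*x + 50) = (x + 2)*(x + 3)*(x + 4)*(x^2 - 10*x + 25) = (x - 5)*(x + 2)*(x + 3)*(x + 4)*(x - 5)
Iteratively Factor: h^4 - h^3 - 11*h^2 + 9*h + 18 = (h - 2)*(h^3 + h^2 - 9*h - 9) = (h - 2)*(h + 1)*(h^2 - 9) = (h - 2)*(h + 1)*(h + 3)*(h - 3)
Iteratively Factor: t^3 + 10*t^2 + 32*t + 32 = (t + 4)*(t^2 + 6*t + 8) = (t + 4)^2*(t + 2)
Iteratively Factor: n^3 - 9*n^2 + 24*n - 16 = (n - 1)*(n^2 - 8*n + 16) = (n - 4)*(n - 1)*(n - 4)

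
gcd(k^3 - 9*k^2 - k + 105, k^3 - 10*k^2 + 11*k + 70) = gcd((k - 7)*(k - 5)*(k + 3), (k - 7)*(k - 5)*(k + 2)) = k^2 - 12*k + 35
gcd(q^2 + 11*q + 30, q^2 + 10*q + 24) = q + 6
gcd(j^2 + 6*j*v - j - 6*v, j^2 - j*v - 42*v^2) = j + 6*v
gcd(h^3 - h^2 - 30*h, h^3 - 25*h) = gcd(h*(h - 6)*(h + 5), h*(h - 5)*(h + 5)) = h^2 + 5*h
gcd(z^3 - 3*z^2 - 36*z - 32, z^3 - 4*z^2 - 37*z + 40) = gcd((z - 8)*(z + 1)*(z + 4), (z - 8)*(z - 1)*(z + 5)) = z - 8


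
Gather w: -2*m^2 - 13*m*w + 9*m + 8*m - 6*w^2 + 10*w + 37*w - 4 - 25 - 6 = -2*m^2 + 17*m - 6*w^2 + w*(47 - 13*m) - 35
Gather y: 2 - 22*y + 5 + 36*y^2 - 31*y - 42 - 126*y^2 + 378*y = -90*y^2 + 325*y - 35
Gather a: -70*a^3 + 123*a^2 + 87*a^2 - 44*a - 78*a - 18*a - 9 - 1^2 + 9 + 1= -70*a^3 + 210*a^2 - 140*a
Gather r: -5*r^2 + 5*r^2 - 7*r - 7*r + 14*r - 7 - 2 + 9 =0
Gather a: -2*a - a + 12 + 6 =18 - 3*a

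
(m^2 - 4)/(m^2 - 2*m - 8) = (m - 2)/(m - 4)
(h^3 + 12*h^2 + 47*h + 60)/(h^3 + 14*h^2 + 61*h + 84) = (h + 5)/(h + 7)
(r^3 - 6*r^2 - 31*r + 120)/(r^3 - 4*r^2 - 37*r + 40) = (r - 3)/(r - 1)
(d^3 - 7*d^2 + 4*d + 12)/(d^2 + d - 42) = (d^2 - d - 2)/(d + 7)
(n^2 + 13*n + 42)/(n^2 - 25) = (n^2 + 13*n + 42)/(n^2 - 25)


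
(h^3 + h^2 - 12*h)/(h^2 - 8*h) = (h^2 + h - 12)/(h - 8)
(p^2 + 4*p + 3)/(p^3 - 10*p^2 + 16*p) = (p^2 + 4*p + 3)/(p*(p^2 - 10*p + 16))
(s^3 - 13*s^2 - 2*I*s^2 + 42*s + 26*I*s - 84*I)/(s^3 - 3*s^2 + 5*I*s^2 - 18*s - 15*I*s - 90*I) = (s^2 - s*(7 + 2*I) + 14*I)/(s^2 + s*(3 + 5*I) + 15*I)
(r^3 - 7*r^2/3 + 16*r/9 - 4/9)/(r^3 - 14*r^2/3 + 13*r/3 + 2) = (9*r^3 - 21*r^2 + 16*r - 4)/(3*(3*r^3 - 14*r^2 + 13*r + 6))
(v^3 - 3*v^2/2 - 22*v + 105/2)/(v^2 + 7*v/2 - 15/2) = (2*v^2 - 13*v + 21)/(2*v - 3)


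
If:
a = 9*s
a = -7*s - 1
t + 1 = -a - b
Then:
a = -9/16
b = -t - 7/16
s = -1/16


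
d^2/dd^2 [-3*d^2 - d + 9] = -6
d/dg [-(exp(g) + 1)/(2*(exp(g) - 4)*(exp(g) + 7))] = (exp(2*g) + 2*exp(g) + 31)*exp(g)/(2*(exp(4*g) + 6*exp(3*g) - 47*exp(2*g) - 168*exp(g) + 784))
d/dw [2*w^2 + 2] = 4*w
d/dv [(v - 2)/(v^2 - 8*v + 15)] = (v^2 - 8*v - 2*(v - 4)*(v - 2) + 15)/(v^2 - 8*v + 15)^2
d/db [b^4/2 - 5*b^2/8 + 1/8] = b*(8*b^2 - 5)/4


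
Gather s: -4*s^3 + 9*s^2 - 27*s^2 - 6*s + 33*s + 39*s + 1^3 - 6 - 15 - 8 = -4*s^3 - 18*s^2 + 66*s - 28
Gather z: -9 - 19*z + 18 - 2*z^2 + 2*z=-2*z^2 - 17*z + 9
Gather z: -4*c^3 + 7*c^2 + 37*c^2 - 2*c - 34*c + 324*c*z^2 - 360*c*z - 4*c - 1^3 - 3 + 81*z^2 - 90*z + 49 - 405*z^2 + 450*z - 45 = -4*c^3 + 44*c^2 - 40*c + z^2*(324*c - 324) + z*(360 - 360*c)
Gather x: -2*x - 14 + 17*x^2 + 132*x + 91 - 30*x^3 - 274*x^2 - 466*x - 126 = -30*x^3 - 257*x^2 - 336*x - 49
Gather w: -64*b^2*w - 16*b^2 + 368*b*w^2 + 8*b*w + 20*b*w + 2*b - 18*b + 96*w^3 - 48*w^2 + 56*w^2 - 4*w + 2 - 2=-16*b^2 - 16*b + 96*w^3 + w^2*(368*b + 8) + w*(-64*b^2 + 28*b - 4)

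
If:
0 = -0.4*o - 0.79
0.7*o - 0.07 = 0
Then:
No Solution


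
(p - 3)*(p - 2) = p^2 - 5*p + 6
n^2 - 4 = (n - 2)*(n + 2)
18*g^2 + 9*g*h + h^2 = (3*g + h)*(6*g + h)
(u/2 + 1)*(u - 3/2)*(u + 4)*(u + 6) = u^4/2 + 21*u^3/4 + 13*u^2 - 9*u - 36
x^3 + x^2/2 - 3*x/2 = x*(x - 1)*(x + 3/2)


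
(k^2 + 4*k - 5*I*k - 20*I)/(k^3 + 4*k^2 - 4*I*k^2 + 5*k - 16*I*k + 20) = 1/(k + I)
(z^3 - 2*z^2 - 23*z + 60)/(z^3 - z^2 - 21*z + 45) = (z - 4)/(z - 3)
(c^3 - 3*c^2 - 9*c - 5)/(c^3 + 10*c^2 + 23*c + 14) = (c^2 - 4*c - 5)/(c^2 + 9*c + 14)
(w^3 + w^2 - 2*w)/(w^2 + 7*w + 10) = w*(w - 1)/(w + 5)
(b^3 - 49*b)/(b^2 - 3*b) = (b^2 - 49)/(b - 3)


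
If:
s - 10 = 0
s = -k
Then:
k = -10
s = 10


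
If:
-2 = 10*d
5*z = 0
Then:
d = -1/5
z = 0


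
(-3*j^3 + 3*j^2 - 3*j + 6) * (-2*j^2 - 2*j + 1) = 6*j^5 - 3*j^3 - 3*j^2 - 15*j + 6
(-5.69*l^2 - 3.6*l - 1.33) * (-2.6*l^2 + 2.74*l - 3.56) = 14.794*l^4 - 6.2306*l^3 + 13.8504*l^2 + 9.1718*l + 4.7348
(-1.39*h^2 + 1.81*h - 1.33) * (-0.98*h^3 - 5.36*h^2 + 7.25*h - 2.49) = 1.3622*h^5 + 5.6766*h^4 - 18.4757*h^3 + 23.7124*h^2 - 14.1494*h + 3.3117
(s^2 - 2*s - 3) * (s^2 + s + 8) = s^4 - s^3 + 3*s^2 - 19*s - 24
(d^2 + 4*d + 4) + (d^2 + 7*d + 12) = 2*d^2 + 11*d + 16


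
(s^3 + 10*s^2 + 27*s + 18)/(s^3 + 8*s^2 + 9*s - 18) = (s + 1)/(s - 1)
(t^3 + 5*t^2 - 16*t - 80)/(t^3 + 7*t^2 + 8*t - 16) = (t^2 + t - 20)/(t^2 + 3*t - 4)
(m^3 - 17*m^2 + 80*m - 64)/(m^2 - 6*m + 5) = (m^2 - 16*m + 64)/(m - 5)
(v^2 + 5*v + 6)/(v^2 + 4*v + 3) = (v + 2)/(v + 1)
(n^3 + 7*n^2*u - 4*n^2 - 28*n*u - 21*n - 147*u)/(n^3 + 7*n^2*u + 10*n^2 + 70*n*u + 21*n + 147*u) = (n - 7)/(n + 7)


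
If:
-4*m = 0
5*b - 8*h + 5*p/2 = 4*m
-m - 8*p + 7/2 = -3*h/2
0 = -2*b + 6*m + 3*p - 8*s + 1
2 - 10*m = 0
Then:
No Solution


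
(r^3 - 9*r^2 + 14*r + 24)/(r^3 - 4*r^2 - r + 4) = (r - 6)/(r - 1)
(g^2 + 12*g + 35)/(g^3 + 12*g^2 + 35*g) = 1/g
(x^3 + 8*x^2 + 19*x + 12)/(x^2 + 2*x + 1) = (x^2 + 7*x + 12)/(x + 1)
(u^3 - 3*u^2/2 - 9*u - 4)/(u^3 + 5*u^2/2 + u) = (u - 4)/u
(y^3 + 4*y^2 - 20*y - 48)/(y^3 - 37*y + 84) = (y^2 + 8*y + 12)/(y^2 + 4*y - 21)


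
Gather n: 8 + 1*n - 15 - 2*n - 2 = -n - 9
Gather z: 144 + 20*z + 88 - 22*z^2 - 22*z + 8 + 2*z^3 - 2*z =2*z^3 - 22*z^2 - 4*z + 240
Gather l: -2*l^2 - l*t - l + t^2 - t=-2*l^2 + l*(-t - 1) + t^2 - t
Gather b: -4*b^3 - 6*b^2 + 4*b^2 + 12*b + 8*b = -4*b^3 - 2*b^2 + 20*b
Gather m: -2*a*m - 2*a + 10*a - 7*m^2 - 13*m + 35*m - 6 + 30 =8*a - 7*m^2 + m*(22 - 2*a) + 24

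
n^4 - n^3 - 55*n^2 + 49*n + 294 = (n - 7)*(n - 3)*(n + 2)*(n + 7)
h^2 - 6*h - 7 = (h - 7)*(h + 1)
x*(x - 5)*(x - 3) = x^3 - 8*x^2 + 15*x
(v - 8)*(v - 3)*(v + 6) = v^3 - 5*v^2 - 42*v + 144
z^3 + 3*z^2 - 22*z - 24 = (z - 4)*(z + 1)*(z + 6)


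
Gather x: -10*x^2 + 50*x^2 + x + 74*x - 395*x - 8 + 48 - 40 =40*x^2 - 320*x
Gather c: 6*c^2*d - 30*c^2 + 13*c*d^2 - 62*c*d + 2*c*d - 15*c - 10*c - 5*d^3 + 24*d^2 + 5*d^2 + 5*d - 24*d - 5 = c^2*(6*d - 30) + c*(13*d^2 - 60*d - 25) - 5*d^3 + 29*d^2 - 19*d - 5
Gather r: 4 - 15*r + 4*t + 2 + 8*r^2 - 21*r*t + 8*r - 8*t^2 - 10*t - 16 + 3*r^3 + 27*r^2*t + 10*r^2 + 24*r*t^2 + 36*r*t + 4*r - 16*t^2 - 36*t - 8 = 3*r^3 + r^2*(27*t + 18) + r*(24*t^2 + 15*t - 3) - 24*t^2 - 42*t - 18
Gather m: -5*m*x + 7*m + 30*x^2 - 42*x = m*(7 - 5*x) + 30*x^2 - 42*x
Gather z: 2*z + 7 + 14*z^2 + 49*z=14*z^2 + 51*z + 7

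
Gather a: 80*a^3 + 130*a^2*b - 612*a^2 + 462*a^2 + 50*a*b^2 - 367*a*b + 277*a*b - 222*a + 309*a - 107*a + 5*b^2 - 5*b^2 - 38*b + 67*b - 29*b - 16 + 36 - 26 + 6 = 80*a^3 + a^2*(130*b - 150) + a*(50*b^2 - 90*b - 20)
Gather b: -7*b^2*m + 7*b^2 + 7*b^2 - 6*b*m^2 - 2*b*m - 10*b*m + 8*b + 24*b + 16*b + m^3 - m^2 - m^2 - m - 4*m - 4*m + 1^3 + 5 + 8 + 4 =b^2*(14 - 7*m) + b*(-6*m^2 - 12*m + 48) + m^3 - 2*m^2 - 9*m + 18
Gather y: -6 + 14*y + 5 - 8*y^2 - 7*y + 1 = -8*y^2 + 7*y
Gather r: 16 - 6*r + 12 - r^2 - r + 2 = -r^2 - 7*r + 30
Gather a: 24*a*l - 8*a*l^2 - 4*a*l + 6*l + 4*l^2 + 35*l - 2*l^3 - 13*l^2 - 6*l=a*(-8*l^2 + 20*l) - 2*l^3 - 9*l^2 + 35*l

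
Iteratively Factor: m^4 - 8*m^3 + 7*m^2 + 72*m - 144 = (m + 3)*(m^3 - 11*m^2 + 40*m - 48) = (m - 4)*(m + 3)*(m^2 - 7*m + 12) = (m - 4)*(m - 3)*(m + 3)*(m - 4)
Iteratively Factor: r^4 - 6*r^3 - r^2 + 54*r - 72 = (r - 4)*(r^3 - 2*r^2 - 9*r + 18) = (r - 4)*(r + 3)*(r^2 - 5*r + 6) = (r - 4)*(r - 3)*(r + 3)*(r - 2)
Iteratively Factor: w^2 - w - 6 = (w - 3)*(w + 2)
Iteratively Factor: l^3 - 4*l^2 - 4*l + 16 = (l - 4)*(l^2 - 4) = (l - 4)*(l + 2)*(l - 2)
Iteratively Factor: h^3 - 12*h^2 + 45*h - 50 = (h - 5)*(h^2 - 7*h + 10) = (h - 5)^2*(h - 2)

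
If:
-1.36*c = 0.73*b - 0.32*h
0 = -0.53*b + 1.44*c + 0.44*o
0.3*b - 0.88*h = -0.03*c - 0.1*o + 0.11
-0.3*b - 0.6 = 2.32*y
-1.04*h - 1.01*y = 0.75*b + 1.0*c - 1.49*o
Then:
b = -0.19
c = 0.05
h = -0.23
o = -0.38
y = -0.23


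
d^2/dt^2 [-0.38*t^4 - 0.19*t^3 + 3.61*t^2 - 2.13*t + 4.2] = -4.56*t^2 - 1.14*t + 7.22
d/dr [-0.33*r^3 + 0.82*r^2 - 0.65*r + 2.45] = -0.99*r^2 + 1.64*r - 0.65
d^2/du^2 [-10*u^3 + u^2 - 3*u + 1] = 2 - 60*u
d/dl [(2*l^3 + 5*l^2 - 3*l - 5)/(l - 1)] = (4*l^3 - l^2 - 10*l + 8)/(l^2 - 2*l + 1)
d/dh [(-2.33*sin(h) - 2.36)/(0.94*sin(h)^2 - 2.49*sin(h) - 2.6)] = (2.1902*sin(h)^2 + 4.4368*sin(h) + 0.1816)*cos(h)/(0.8836*sin(h)^4 - 4.6812*sin(h)^3 + 1.3121*sin(h)^2 + 12.948*sin(h) + 6.76)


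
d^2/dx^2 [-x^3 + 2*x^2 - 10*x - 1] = 4 - 6*x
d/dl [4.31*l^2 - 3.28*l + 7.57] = 8.62*l - 3.28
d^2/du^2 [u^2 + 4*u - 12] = 2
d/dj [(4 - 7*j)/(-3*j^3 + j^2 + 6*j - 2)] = (21*j^3 - 7*j^2 - 42*j + (7*j - 4)*(-9*j^2 + 2*j + 6) + 14)/(3*j^3 - j^2 - 6*j + 2)^2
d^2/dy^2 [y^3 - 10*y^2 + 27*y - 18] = 6*y - 20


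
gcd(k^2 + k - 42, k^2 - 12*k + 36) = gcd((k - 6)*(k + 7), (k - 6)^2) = k - 6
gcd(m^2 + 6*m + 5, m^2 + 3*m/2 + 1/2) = m + 1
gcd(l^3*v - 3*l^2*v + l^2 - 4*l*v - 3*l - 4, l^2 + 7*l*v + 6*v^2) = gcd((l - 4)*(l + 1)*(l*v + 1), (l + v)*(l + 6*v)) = 1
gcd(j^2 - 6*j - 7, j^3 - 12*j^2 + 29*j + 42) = j^2 - 6*j - 7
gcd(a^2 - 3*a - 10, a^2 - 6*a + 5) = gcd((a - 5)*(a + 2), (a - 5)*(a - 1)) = a - 5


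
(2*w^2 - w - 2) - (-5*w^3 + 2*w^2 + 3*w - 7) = 5*w^3 - 4*w + 5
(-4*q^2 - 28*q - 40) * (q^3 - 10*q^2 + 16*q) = -4*q^5 + 12*q^4 + 176*q^3 - 48*q^2 - 640*q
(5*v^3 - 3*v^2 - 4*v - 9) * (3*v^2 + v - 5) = 15*v^5 - 4*v^4 - 40*v^3 - 16*v^2 + 11*v + 45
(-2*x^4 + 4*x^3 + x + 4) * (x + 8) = -2*x^5 - 12*x^4 + 32*x^3 + x^2 + 12*x + 32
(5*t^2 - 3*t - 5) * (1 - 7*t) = -35*t^3 + 26*t^2 + 32*t - 5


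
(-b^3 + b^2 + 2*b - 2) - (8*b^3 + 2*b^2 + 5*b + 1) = -9*b^3 - b^2 - 3*b - 3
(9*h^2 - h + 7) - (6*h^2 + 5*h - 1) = 3*h^2 - 6*h + 8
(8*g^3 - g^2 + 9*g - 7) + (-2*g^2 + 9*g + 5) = 8*g^3 - 3*g^2 + 18*g - 2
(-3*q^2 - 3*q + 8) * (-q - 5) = 3*q^3 + 18*q^2 + 7*q - 40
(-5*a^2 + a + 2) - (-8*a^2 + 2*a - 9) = 3*a^2 - a + 11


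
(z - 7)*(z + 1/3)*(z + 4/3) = z^3 - 16*z^2/3 - 101*z/9 - 28/9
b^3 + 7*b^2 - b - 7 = (b - 1)*(b + 1)*(b + 7)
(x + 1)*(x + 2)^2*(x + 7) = x^4 + 12*x^3 + 43*x^2 + 60*x + 28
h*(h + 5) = h^2 + 5*h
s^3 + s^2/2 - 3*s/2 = s*(s - 1)*(s + 3/2)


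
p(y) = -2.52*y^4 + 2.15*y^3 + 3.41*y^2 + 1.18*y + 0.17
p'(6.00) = -1902.98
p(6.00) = -2671.51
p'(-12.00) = 18266.38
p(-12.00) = -55492.87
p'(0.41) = 4.37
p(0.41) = 1.30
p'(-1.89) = 79.38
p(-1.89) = -36.55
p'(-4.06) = 754.40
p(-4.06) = -777.00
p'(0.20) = 2.72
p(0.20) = 0.56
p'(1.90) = -31.72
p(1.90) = -3.37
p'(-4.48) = 1006.43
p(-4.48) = -1145.10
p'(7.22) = -3407.13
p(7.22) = -5852.14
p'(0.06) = 1.61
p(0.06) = 0.25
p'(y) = -10.08*y^3 + 6.45*y^2 + 6.82*y + 1.18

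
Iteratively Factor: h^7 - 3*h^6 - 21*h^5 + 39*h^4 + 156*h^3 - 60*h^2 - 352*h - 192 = (h + 2)*(h^6 - 5*h^5 - 11*h^4 + 61*h^3 + 34*h^2 - 128*h - 96) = (h + 1)*(h + 2)*(h^5 - 6*h^4 - 5*h^3 + 66*h^2 - 32*h - 96) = (h + 1)*(h + 2)*(h + 3)*(h^4 - 9*h^3 + 22*h^2 - 32) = (h - 4)*(h + 1)*(h + 2)*(h + 3)*(h^3 - 5*h^2 + 2*h + 8) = (h - 4)*(h - 2)*(h + 1)*(h + 2)*(h + 3)*(h^2 - 3*h - 4) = (h - 4)*(h - 2)*(h + 1)^2*(h + 2)*(h + 3)*(h - 4)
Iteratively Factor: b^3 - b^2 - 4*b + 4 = (b - 2)*(b^2 + b - 2) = (b - 2)*(b - 1)*(b + 2)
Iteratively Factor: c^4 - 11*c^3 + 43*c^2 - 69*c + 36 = (c - 4)*(c^3 - 7*c^2 + 15*c - 9) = (c - 4)*(c - 3)*(c^2 - 4*c + 3) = (c - 4)*(c - 3)^2*(c - 1)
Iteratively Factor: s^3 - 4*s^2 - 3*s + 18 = (s - 3)*(s^2 - s - 6) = (s - 3)^2*(s + 2)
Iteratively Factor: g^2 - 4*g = (g - 4)*(g)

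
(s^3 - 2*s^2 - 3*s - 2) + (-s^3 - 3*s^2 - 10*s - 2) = -5*s^2 - 13*s - 4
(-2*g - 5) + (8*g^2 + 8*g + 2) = 8*g^2 + 6*g - 3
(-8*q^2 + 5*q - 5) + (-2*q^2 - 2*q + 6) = -10*q^2 + 3*q + 1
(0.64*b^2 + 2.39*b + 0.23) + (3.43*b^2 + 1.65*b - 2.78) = 4.07*b^2 + 4.04*b - 2.55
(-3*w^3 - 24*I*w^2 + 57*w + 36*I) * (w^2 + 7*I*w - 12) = -3*w^5 - 45*I*w^4 + 261*w^3 + 723*I*w^2 - 936*w - 432*I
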